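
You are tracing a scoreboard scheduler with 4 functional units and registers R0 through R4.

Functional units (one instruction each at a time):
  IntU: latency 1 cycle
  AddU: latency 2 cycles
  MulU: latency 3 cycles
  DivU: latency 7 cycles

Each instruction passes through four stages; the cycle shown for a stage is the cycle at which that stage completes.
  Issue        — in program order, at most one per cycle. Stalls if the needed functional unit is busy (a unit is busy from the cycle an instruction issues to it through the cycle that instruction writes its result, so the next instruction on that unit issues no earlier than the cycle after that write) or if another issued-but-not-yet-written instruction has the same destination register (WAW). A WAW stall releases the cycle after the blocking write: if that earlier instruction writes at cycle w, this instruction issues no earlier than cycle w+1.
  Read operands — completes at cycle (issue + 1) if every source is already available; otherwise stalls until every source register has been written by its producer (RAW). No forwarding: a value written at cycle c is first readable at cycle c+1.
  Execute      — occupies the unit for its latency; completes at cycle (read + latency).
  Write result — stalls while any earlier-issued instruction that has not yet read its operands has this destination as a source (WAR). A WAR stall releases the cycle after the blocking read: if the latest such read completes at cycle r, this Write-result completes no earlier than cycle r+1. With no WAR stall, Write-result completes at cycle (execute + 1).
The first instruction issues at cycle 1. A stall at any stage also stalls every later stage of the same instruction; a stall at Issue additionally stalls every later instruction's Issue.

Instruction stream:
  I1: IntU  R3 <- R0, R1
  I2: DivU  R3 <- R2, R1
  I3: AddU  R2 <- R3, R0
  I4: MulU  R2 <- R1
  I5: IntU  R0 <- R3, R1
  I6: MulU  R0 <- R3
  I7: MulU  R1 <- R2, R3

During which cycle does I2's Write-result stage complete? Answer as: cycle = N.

cycle = 14

I1: IS=1 RO=2 EX=3 WR=4
I2: IS=5 RO=6 EX=13 WR=14  [WAW R3: wait I1 write@4]
I3: IS=6 RO=15 EX=17 WR=18  [RAW R3: wait I2 write@14]
I4: IS=19 RO=20 EX=23 WR=24  [WAW R2: wait I3 write@18]
I5: IS=20 RO=21 EX=22 WR=23
I6: IS=25 RO=26 EX=29 WR=30  [struct: MulU busy until I4 writes@24]
I7: IS=31 RO=32 EX=35 WR=36  [struct: MulU busy until I6 writes@30]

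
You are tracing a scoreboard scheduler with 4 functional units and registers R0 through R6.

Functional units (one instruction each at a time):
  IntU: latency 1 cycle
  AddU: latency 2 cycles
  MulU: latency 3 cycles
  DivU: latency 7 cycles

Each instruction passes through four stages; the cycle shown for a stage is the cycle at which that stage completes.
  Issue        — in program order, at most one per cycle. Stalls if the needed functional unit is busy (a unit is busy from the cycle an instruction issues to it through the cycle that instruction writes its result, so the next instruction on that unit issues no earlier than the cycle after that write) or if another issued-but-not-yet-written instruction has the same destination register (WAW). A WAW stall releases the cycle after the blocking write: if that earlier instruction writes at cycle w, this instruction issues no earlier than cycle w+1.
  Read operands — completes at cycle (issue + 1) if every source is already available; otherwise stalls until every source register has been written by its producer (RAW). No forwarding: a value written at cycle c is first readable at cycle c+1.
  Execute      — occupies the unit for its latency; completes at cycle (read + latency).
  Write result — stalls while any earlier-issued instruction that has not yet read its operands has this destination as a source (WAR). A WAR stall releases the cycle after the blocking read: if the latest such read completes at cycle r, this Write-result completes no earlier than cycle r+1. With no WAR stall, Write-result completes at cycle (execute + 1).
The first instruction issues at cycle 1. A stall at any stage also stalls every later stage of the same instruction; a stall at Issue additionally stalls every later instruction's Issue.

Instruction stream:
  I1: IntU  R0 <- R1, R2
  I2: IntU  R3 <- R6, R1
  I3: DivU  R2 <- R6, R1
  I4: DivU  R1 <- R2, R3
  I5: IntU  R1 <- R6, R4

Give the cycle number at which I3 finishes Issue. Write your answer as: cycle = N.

cycle = 6

1) issue 1, read 2, done 3, write 4
2) issue 5, read 6, done 7, write 8  <struct: IntU busy until I1 writes@4>
3) issue 6, read 7, done 14, write 15
4) issue 16, read 17, done 24, write 25  <struct: DivU busy until I3 writes@15>
5) issue 26, read 27, done 28, write 29  <WAW R1: wait I4 write@25>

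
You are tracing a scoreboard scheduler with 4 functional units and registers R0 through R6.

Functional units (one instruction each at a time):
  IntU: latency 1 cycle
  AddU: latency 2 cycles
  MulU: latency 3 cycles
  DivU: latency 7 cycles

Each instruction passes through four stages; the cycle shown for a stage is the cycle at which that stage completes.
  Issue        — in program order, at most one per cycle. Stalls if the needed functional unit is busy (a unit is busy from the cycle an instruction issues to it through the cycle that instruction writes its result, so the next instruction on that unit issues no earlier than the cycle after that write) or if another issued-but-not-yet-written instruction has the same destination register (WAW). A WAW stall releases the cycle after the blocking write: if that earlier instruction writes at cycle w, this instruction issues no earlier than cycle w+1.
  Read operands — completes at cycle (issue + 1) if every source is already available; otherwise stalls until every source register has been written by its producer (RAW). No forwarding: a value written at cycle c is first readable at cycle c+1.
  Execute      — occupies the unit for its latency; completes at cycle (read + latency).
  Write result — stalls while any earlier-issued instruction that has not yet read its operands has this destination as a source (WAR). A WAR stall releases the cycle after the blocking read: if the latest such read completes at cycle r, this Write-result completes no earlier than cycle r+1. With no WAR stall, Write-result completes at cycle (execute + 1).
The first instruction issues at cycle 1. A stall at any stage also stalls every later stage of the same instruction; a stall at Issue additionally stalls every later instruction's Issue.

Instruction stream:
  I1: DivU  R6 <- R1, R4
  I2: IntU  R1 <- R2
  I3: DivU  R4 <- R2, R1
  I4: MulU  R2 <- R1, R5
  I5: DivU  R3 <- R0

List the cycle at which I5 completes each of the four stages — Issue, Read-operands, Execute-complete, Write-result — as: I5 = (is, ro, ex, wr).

I5 = (21, 22, 29, 30)

1) issue 1, read 2, done 9, write 10
2) issue 2, read 3, done 4, write 5
3) issue 11, read 12, done 19, write 20  <struct: DivU busy until I1 writes@10>
4) issue 12, read 13, done 16, write 17
5) issue 21, read 22, done 29, write 30  <struct: DivU busy until I3 writes@20>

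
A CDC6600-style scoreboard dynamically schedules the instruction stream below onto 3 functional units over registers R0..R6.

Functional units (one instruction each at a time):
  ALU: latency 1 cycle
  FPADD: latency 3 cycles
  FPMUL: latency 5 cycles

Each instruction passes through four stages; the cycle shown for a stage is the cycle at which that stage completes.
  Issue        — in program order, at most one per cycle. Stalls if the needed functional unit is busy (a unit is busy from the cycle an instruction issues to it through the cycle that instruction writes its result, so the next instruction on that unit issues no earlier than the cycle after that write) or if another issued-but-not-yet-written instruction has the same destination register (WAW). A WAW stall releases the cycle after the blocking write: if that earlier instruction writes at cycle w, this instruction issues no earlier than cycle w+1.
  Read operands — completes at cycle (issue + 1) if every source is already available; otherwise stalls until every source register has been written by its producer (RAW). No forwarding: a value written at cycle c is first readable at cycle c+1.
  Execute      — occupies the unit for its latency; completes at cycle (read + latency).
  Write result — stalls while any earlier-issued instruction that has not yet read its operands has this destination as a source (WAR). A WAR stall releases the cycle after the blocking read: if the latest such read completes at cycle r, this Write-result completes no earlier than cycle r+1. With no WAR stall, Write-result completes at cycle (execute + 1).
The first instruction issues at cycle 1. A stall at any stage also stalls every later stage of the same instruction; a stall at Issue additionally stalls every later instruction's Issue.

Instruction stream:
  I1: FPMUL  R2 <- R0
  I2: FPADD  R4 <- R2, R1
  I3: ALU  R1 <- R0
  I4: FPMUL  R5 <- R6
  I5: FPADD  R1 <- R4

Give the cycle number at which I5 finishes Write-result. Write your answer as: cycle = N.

cycle = 19

I1 -> (1, 2, 7, 8)
I2 -> (2, 9, 12, 13)  // RAW R2: wait I1 write@8
I3 -> (3, 4, 5, 10)  // WAR R1: wait I2 read@9
I4 -> (9, 10, 15, 16)  // struct: FPMUL busy until I1 writes@8
I5 -> (14, 15, 18, 19)  // struct: FPADD busy until I2 writes@13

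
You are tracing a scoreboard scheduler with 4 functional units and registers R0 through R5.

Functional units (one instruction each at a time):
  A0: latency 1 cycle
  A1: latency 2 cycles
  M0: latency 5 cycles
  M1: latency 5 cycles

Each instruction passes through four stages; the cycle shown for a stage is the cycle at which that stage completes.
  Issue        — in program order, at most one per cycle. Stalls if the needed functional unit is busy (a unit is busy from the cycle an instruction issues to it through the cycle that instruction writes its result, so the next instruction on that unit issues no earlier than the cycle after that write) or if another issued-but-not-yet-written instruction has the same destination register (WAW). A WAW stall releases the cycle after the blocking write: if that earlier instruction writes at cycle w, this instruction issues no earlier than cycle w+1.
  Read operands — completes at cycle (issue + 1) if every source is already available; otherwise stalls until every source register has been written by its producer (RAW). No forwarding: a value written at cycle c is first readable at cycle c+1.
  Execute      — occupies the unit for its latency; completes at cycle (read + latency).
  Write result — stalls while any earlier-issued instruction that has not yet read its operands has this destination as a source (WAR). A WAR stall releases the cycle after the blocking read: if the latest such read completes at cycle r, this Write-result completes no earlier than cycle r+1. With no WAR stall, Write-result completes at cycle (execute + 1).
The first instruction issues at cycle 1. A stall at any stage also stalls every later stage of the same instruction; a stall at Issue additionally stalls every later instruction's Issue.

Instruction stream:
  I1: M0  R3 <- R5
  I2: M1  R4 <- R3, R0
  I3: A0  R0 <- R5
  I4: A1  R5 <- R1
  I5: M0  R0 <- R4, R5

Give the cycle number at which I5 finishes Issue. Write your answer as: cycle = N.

cycle = 11

cycle 1: I1 dispatched to M0
cycle 2: I1 operands ready; I2 dispatched to M1
cycle 3: I3 dispatched to A0
cycle 4: I3 operands ready; I4 dispatched to A1
cycle 5: I3 complete; I4 operands ready
cycle 7: I1 complete; I4 complete
cycle 8: R3←I1; R5←I4
cycle 9: I2 operands ready
cycle 10: R0←I3
cycle 11: I5 dispatched to M0
cycle 14: I2 complete
cycle 15: R4←I2
cycle 16: I5 operands ready
cycle 21: I5 complete
cycle 22: R0←I5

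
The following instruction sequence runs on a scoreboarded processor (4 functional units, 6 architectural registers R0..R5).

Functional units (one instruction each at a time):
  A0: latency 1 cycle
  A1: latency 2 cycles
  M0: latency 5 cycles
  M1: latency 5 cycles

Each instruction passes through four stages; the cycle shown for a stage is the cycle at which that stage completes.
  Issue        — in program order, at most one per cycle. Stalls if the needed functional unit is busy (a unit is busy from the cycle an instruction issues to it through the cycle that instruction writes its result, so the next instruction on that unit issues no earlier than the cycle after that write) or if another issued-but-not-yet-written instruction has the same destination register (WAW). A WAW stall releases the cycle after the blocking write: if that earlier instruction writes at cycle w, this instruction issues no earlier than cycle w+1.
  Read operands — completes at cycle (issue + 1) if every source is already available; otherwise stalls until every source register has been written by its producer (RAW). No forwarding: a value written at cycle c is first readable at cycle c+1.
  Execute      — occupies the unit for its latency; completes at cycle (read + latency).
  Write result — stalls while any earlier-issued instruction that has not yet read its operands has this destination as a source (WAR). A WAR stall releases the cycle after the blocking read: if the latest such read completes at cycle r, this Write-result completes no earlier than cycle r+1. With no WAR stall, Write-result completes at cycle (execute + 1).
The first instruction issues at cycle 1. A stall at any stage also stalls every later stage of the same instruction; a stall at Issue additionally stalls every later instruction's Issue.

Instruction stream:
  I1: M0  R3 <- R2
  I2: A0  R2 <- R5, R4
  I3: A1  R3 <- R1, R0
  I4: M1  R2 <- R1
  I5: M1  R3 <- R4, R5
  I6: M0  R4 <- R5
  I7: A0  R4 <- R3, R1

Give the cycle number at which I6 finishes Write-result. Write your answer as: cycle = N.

I1: IS=1 RO=2 EX=7 WR=8
I2: IS=2 RO=3 EX=4 WR=5
I3: IS=9 RO=10 EX=12 WR=13  [WAW R3: wait I1 write@8]
I4: IS=10 RO=11 EX=16 WR=17
I5: IS=18 RO=19 EX=24 WR=25  [struct: M1 busy until I4 writes@17]
I6: IS=19 RO=20 EX=25 WR=26
I7: IS=27 RO=28 EX=29 WR=30  [WAW R4: wait I6 write@26]

cycle = 26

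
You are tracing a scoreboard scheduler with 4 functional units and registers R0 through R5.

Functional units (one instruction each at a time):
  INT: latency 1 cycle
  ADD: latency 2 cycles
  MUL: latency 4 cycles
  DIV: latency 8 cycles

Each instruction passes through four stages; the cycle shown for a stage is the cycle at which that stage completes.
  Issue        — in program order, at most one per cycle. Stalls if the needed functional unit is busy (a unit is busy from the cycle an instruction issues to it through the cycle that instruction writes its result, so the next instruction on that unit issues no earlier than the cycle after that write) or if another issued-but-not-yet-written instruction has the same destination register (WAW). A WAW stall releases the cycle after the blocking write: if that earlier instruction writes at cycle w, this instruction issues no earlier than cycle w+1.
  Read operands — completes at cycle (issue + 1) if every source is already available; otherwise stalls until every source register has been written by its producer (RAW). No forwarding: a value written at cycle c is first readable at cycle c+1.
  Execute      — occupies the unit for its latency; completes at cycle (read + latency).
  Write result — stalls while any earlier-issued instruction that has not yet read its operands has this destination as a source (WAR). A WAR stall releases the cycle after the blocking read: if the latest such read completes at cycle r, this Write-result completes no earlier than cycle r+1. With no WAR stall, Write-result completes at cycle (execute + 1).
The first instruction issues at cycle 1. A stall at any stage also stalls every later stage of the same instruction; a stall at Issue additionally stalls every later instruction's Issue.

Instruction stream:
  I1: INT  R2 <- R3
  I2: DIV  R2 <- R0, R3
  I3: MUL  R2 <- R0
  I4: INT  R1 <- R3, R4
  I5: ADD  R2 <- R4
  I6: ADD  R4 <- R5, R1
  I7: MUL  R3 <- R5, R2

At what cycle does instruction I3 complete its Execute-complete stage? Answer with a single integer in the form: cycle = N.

1) issue 1, read 2, done 3, write 4
2) issue 5, read 6, done 14, write 15  <WAW R2: wait I1 write@4>
3) issue 16, read 17, done 21, write 22  <WAW R2: wait I2 write@15>
4) issue 17, read 18, done 19, write 20
5) issue 23, read 24, done 26, write 27  <WAW R2: wait I3 write@22>
6) issue 28, read 29, done 31, write 32  <struct: ADD busy until I5 writes@27>
7) issue 29, read 30, done 34, write 35

cycle = 21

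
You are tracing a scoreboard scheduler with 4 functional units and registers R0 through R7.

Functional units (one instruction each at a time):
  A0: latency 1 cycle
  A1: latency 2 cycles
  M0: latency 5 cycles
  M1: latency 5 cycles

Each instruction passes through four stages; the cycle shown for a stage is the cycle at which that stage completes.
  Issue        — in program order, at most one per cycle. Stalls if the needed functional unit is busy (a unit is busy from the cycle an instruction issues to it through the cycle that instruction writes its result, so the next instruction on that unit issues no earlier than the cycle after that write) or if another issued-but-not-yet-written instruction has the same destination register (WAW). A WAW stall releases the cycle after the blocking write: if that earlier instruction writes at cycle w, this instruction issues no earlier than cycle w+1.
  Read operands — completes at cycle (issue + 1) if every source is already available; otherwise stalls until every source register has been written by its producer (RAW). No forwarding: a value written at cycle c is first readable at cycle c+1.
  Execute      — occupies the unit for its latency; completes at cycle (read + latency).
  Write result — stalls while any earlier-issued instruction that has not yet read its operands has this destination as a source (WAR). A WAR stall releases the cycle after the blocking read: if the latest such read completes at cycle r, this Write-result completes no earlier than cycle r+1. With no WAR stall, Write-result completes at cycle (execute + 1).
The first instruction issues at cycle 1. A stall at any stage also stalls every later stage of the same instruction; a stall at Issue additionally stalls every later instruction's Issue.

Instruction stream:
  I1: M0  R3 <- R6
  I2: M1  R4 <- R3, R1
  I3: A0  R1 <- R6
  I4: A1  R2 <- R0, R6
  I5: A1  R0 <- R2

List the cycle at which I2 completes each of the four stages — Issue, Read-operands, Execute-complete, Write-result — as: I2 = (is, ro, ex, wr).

I1  is:1  ro:2  ex:7  wr:8
I2  is:2  ro:9  ex:14  wr:15  — RAW R3: wait I1 write@8
I3  is:3  ro:4  ex:5  wr:10  — WAR R1: wait I2 read@9
I4  is:4  ro:5  ex:7  wr:8
I5  is:9  ro:10  ex:12  wr:13  — struct: A1 busy until I4 writes@8

I2 = (2, 9, 14, 15)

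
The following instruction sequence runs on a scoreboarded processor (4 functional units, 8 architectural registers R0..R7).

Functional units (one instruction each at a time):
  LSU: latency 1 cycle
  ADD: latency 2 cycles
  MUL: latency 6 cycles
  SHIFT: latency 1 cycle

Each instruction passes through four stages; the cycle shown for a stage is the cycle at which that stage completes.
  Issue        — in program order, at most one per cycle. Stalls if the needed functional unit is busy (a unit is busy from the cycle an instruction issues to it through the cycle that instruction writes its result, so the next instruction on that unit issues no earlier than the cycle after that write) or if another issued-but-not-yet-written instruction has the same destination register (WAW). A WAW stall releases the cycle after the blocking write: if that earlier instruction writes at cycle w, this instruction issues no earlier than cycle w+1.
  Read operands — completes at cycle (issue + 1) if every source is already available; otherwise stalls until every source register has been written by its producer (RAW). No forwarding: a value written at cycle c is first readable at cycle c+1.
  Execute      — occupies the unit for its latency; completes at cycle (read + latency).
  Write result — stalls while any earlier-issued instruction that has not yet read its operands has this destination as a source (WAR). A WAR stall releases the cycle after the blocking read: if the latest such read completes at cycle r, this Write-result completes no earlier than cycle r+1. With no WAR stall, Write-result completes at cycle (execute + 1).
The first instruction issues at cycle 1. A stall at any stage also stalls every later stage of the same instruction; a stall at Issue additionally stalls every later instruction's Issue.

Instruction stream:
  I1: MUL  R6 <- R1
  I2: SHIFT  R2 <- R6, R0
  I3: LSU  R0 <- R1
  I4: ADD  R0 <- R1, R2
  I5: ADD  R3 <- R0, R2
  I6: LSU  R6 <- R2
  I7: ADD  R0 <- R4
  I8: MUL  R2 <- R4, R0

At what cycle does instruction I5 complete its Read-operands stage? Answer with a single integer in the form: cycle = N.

I1 -> (1, 2, 8, 9)
I2 -> (2, 10, 11, 12)  // RAW R6: wait I1 write@9
I3 -> (3, 4, 5, 11)  // WAR R0: wait I2 read@10
I4 -> (12, 13, 15, 16)  // WAW R0: wait I3 write@11
I5 -> (17, 18, 20, 21)  // struct: ADD busy until I4 writes@16
I6 -> (18, 19, 20, 21)
I7 -> (22, 23, 25, 26)  // struct: ADD busy until I5 writes@21
I8 -> (23, 27, 33, 34)  // RAW R0: wait I7 write@26

cycle = 18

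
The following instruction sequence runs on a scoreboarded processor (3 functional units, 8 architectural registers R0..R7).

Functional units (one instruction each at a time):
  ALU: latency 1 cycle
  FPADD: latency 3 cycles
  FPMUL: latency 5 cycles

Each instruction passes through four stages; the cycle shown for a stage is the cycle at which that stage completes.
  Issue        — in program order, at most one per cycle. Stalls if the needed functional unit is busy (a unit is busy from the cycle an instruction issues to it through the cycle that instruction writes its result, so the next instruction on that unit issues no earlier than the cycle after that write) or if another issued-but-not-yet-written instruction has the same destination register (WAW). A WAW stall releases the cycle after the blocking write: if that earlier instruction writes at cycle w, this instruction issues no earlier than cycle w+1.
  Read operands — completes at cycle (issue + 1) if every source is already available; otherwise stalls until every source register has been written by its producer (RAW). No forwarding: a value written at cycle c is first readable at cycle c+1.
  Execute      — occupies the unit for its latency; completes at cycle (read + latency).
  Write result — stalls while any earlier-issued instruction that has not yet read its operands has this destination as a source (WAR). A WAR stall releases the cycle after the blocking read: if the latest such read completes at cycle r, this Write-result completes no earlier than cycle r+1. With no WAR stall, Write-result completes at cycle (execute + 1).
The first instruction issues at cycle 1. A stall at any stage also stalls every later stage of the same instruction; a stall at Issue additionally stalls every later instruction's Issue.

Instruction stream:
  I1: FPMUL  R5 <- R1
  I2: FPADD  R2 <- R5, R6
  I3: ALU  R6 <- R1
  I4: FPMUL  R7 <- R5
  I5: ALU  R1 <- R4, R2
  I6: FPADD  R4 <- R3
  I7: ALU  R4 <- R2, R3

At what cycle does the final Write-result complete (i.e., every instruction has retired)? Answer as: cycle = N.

[1] I1 dispatched to FPMUL
[2] I1 operands ready · I2 dispatched to FPADD
[3] I3 dispatched to ALU
[4] I3 operands ready
[5] I3 complete
[7] I1 complete
[8] R5←I1
[9] I2 operands ready · I4 dispatched to FPMUL
[10] R6←I3 · I4 operands ready
[11] I5 dispatched to ALU
[12] I2 complete
[13] R2←I2
[14] I5 operands ready · I6 dispatched to FPADD
[15] I4 complete · I5 complete · I6 operands ready
[16] R7←I4 · R1←I5
[18] I6 complete
[19] R4←I6
[20] I7 dispatched to ALU
[21] I7 operands ready
[22] I7 complete
[23] R4←I7

cycle = 23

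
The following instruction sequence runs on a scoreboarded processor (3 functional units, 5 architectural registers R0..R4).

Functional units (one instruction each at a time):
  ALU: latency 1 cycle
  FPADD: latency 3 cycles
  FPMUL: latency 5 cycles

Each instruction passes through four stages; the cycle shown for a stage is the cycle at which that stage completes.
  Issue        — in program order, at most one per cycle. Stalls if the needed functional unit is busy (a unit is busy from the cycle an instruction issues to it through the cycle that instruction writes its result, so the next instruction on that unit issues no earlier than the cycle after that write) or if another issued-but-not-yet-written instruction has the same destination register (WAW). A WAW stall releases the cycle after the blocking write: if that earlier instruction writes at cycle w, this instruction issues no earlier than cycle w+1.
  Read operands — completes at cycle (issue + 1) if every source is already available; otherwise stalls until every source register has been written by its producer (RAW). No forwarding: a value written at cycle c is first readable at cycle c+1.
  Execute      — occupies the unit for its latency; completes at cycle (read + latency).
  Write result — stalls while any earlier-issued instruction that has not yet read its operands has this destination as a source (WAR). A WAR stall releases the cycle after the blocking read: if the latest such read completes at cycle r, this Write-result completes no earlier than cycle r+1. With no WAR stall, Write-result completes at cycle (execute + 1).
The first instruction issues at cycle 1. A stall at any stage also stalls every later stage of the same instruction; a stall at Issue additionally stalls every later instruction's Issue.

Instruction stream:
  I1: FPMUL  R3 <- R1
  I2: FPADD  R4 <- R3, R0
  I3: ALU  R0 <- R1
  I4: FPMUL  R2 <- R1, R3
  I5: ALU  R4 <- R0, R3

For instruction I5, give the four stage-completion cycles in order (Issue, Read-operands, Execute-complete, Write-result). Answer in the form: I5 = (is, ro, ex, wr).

I5 = (14, 15, 16, 17)

t=1  I1 issues→FPMUL
t=2  I1 reads, I2 issues→FPADD
t=3  I3 issues→ALU
t=4  I3 reads
t=5  I3 exec-done
t=7  I1 exec-done
t=8  I1 writes R3
t=9  I2 reads, I4 issues→FPMUL
t=10  I3 writes R0, I4 reads
t=12  I2 exec-done
t=13  I2 writes R4
t=14  I5 issues→ALU
t=15  I4 exec-done, I5 reads
t=16  I4 writes R2, I5 exec-done
t=17  I5 writes R4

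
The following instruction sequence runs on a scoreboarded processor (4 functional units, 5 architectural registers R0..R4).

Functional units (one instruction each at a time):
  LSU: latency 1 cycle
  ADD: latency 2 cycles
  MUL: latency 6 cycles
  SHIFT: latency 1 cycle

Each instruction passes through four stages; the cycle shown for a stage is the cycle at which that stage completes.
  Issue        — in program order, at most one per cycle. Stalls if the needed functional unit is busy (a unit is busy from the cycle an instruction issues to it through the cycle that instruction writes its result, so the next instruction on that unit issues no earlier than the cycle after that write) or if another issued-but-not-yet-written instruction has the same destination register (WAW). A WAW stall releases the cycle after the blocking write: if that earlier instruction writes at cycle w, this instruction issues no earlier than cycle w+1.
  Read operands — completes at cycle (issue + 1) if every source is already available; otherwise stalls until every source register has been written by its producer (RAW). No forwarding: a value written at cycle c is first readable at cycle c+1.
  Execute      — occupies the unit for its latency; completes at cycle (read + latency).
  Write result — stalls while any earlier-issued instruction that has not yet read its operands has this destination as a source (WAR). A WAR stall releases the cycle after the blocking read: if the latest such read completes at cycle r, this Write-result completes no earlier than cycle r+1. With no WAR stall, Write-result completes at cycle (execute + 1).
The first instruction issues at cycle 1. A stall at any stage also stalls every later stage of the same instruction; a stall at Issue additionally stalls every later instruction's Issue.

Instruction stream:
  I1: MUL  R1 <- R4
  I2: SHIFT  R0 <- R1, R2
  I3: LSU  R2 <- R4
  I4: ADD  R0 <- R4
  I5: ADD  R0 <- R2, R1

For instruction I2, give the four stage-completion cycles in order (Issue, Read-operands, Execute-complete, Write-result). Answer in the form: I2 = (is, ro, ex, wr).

I1 -> (1, 2, 8, 9)
I2 -> (2, 10, 11, 12)  // RAW R1: wait I1 write@9
I3 -> (3, 4, 5, 11)  // WAR R2: wait I2 read@10
I4 -> (13, 14, 16, 17)  // WAW R0: wait I2 write@12
I5 -> (18, 19, 21, 22)  // struct: ADD busy until I4 writes@17

I2 = (2, 10, 11, 12)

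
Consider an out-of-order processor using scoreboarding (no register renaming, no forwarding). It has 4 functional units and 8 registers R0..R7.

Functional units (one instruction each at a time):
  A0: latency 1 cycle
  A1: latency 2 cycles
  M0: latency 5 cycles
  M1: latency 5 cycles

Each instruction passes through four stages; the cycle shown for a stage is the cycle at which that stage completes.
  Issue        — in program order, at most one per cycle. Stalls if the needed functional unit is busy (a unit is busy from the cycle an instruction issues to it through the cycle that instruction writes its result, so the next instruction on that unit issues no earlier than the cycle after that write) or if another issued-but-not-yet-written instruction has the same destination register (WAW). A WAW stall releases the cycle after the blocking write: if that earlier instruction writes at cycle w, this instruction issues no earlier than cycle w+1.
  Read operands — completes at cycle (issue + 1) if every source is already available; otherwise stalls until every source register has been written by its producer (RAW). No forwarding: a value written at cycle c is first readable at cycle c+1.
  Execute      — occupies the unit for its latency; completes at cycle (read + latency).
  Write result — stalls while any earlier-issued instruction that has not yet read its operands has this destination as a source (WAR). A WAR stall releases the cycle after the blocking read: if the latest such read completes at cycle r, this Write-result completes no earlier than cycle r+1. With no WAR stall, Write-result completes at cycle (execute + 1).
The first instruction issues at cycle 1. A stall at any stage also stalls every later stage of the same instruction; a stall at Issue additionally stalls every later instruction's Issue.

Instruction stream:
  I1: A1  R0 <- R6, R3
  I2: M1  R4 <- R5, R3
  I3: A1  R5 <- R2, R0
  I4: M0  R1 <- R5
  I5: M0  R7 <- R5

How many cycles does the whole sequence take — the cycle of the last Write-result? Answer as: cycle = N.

cycle = 25

c1: I1→A1
c2: I1 RO, I2→M1
c3: I2 RO
c4: I1 EX
c5: I1 WR R0
c6: I3→A1
c7: I3 RO, I4→M0
c8: I2 EX
c9: I2 WR R4, I3 EX
c10: I3 WR R5
c11: I4 RO
c16: I4 EX
c17: I4 WR R1
c18: I5→M0
c19: I5 RO
c24: I5 EX
c25: I5 WR R7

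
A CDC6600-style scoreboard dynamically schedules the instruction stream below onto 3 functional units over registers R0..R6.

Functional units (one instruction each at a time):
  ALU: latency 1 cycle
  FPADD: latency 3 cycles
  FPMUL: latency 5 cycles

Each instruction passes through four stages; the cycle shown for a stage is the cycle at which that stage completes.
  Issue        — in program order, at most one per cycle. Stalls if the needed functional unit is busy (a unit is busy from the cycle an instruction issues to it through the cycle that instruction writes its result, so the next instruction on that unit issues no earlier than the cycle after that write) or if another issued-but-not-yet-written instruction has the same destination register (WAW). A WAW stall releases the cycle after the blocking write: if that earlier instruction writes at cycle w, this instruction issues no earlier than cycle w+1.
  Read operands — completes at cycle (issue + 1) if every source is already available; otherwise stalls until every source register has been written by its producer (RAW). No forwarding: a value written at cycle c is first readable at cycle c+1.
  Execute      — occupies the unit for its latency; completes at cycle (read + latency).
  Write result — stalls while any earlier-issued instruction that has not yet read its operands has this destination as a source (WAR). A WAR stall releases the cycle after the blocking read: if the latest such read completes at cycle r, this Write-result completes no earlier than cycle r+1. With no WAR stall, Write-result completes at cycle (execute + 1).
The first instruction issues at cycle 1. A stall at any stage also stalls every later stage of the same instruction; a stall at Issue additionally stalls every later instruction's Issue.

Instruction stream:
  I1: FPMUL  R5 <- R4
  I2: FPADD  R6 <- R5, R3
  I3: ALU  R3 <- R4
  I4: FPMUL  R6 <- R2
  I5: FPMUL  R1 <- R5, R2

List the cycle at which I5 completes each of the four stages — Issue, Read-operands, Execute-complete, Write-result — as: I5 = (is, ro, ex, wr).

I1 -> (1, 2, 7, 8)
I2 -> (2, 9, 12, 13)  // RAW R5: wait I1 write@8
I3 -> (3, 4, 5, 10)  // WAR R3: wait I2 read@9
I4 -> (14, 15, 20, 21)  // WAW R6: wait I2 write@13
I5 -> (22, 23, 28, 29)  // struct: FPMUL busy until I4 writes@21

I5 = (22, 23, 28, 29)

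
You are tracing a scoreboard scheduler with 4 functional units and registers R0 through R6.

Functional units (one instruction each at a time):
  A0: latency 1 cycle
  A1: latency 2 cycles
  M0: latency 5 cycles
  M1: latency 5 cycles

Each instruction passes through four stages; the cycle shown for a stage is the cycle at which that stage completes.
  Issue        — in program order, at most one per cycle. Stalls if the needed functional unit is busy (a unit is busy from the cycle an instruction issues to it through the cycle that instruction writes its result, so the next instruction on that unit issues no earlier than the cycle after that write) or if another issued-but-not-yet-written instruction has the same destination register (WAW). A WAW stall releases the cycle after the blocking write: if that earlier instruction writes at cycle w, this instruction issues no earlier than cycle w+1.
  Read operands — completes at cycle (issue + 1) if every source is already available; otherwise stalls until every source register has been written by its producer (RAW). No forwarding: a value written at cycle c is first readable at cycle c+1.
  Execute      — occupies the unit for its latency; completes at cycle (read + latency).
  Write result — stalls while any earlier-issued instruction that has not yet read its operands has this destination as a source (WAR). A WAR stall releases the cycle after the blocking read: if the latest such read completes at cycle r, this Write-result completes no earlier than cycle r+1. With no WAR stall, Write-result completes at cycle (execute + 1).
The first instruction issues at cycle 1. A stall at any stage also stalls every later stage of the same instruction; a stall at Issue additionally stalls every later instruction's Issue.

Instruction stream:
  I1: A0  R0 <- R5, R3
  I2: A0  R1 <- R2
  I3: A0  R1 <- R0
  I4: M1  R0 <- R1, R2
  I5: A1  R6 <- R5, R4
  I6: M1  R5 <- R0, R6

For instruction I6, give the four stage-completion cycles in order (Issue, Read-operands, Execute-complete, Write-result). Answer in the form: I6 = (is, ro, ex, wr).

I6 = (20, 21, 26, 27)

c1: I1 issues→A0
c2: I1 reads
c3: I1 exec-done
c4: I1 writes R0
c5: I2 issues→A0
c6: I2 reads
c7: I2 exec-done
c8: I2 writes R1
c9: I3 issues→A0
c10: I3 reads, I4 issues→M1
c11: I3 exec-done, I5 issues→A1
c12: I3 writes R1, I5 reads
c13: I4 reads
c14: I5 exec-done
c15: I5 writes R6
c18: I4 exec-done
c19: I4 writes R0
c20: I6 issues→M1
c21: I6 reads
c26: I6 exec-done
c27: I6 writes R5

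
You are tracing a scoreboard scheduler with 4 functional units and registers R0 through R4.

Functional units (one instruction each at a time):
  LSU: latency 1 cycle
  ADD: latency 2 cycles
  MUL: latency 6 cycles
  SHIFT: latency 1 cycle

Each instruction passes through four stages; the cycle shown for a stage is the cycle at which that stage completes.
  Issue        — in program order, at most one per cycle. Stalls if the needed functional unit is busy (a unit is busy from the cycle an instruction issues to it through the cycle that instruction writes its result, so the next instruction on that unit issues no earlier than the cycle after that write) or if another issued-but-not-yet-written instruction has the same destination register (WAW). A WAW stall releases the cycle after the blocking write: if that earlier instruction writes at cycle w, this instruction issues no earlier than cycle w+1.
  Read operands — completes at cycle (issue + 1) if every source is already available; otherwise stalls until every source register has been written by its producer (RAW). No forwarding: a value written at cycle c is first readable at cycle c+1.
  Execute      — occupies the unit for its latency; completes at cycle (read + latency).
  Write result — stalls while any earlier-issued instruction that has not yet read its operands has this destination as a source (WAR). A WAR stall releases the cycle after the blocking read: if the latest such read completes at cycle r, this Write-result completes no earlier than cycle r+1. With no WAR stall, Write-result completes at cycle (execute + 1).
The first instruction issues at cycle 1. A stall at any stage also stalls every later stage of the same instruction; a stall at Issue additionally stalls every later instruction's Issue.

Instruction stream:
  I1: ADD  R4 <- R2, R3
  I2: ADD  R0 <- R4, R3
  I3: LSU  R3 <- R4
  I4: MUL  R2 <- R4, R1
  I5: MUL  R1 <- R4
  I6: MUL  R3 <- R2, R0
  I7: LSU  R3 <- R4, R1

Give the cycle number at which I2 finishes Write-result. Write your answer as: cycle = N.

cycle = 10

  I1 | 1 | 2 | 4 | 5
  I2 | 6 | 7 | 9 | 10   struct: ADD busy until I1 writes@5
  I3 | 7 | 8 | 9 | 10
  I4 | 8 | 9 | 15 | 16
  I5 | 17 | 18 | 24 | 25   struct: MUL busy until I4 writes@16
  I6 | 26 | 27 | 33 | 34   struct: MUL busy until I5 writes@25
  I7 | 35 | 36 | 37 | 38   WAW R3: wait I6 write@34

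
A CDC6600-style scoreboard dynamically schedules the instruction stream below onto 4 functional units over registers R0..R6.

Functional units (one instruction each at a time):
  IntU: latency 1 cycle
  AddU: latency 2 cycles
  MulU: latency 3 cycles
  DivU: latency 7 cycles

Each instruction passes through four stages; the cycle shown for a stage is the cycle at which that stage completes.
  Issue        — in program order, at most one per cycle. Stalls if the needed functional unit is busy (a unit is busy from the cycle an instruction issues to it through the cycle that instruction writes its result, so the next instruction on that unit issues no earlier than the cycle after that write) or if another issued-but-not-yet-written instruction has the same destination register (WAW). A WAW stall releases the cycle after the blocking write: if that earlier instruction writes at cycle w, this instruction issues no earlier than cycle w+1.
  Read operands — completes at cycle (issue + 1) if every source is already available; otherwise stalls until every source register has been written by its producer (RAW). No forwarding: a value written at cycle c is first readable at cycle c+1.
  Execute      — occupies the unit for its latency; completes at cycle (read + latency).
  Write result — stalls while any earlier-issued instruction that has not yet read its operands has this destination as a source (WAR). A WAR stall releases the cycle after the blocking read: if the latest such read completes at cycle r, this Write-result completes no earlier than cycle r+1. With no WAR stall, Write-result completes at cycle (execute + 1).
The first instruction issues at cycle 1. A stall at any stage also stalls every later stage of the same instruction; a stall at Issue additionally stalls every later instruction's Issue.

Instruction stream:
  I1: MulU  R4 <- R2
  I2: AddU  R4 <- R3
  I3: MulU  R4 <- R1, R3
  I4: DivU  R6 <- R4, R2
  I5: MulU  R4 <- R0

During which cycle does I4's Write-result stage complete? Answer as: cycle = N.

  I1 | 1 | 2 | 5 | 6
  I2 | 7 | 8 | 10 | 11   WAW R4: wait I1 write@6
  I3 | 12 | 13 | 16 | 17   WAW R4: wait I2 write@11
  I4 | 13 | 18 | 25 | 26   RAW R4: wait I3 write@17
  I5 | 18 | 19 | 22 | 23   struct: MulU busy until I3 writes@17

cycle = 26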